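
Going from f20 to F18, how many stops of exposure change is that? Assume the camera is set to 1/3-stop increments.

f/20 → f/18 — count the steps: 1 third-stops = 1/3 stop.

1/3 stop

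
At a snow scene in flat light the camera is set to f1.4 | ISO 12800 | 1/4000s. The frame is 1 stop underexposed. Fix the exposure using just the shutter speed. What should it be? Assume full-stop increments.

Underexposed by 1 stop → need 1 stop brighter.
Shutter speed: 1/4000 → 1/2000.

1/2000s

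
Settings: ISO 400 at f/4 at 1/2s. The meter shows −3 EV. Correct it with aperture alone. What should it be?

f/1.4

Underexposed by 3 stops → need 3 stops brighter.
Aperture: f/4 → f/2.8 → f/2 → f/1.4.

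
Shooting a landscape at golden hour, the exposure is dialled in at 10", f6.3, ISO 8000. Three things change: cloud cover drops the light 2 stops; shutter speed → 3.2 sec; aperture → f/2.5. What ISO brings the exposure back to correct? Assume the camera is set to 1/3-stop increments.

ISO 16000

Scene light: 2 stops darker.
Shutter speed: 10 → 8 → 6 → 5 → 4 → 3.2 — 1 2/3 stops faster (darker).
Aperture: f/6.3 → f/5.6 → f/5 → f/4.5 → f/4 → f/3.5 → f/3.2 → f/2.8 → f/2.5 — 2 2/3 stops larger aperture (brighter).
Net so far: 1 stop darker. ISO: 8000 → 10000 → 12800 → 16000.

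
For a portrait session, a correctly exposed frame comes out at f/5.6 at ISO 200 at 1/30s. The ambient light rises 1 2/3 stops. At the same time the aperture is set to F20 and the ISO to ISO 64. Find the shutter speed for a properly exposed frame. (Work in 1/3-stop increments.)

Scene light: 1 2/3 stops brighter.
Aperture: f/5.6 → f/6.3 → f/7.1 → f/8 → f/9 → f/10 → f/11 → f/13 → f/14 → f/16 → f/18 → f/20 — 3 2/3 stops smaller aperture (darker).
ISO: 200 → 160 → 125 → 100 → 80 → 64 — 1 2/3 stops dropped (darker).
Net so far: 3 2/3 stops darker. Shutter speed: 1/30 → 1/25 → 1/20 → 1/15 → 1/13 → 1/10 → 1/8 → 1/6 → 1/5 → 1/4 → 0.3 → 0.4.

0.4 s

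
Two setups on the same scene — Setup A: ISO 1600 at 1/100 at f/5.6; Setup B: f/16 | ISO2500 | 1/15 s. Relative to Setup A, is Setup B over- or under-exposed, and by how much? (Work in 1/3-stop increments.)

1/3 stop brighter

Aperture: f/5.6 → f/6.3 → f/7.1 → f/8 → f/9 → f/10 → f/11 → f/13 → f/14 → f/16 — 3 stops smaller aperture (darker).
Shutter speed: 1/100 → 1/80 → 1/60 → 1/50 → 1/40 → 1/30 → 1/25 → 1/20 → 1/15 — 2 2/3 stops slower (brighter).
ISO: 1600 → 2000 → 2500 — 2/3 stop raised (brighter).
Net: −3 +2 2/3 +2/3 = +1/3 stops.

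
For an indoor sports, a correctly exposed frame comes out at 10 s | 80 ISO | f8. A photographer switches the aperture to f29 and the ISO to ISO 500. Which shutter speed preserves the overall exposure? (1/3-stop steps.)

20 s

Aperture: f/8 → f/9 → f/10 → f/11 → f/13 → f/14 → f/16 → f/18 → f/20 → f/22 → f/25 → f/29 — 3 2/3 stops narrower (darker).
ISO: 80 → 100 → 125 → 160 → 200 → 250 → 320 → 400 → 500 — 2 2/3 stops raised (brighter).
Net change so far: 1 stop darker. Offset with the shutter speed: 10 → 13 → 15 → 20.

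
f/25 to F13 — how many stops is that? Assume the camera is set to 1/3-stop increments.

f/25 → f/22 → f/20 → f/18 → f/16 → f/14 → f/13 — count the steps: 6 third-stops = 2 stops.

2 stops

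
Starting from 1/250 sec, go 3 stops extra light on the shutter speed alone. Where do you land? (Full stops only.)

Shutter speed: 1/250 → 1/125 → 1/60 → 1/30 — 3 stops longer (brighter).

1/30s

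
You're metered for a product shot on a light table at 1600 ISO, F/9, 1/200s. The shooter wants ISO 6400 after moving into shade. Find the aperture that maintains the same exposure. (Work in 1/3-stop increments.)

ISO: 1600 → 2000 → 2500 → 3200 → 4000 → 5000 → 6400 — 2 stops higher (brighter).
Need 2 stops darker from the aperture: f/9 → f/10 → f/11 → f/13 → f/14 → f/16 → f/18.

f/18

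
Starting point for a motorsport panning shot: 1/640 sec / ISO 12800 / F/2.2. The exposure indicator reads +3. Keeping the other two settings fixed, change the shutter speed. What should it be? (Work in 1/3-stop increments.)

1/5000s

Overexposed by 3 stops → need 3 stops darker.
Shutter speed: 1/640 → 1/800 → 1/1000 → 1/1250 → 1/1600 → 1/2000 → 1/2500 → 1/3200 → 1/4000 → 1/5000.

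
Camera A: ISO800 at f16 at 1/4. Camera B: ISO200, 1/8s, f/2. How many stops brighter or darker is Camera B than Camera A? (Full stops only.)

Aperture: f/16 → f/11 → f/8 → f/5.6 → f/4 → f/2.8 → f/2 — 6 stops opened up (brighter).
Shutter speed: 1/4 → 1/8 — 1 stop faster (darker).
ISO: 800 → 400 → 200 — 2 stops dropped (darker).
Net: +6 −1 −2 = +3 stops.

3 stops brighter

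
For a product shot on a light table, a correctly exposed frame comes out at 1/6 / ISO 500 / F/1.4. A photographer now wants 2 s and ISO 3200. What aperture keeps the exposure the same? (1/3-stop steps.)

f/13

Shutter speed: 1/6 → 1/5 → 1/4 → 0.3 → 0.4 → 0.5 → 0.6 → 0.8 → 1 → 1.3 → 1.6 → 2 — 3 2/3 stops longer (brighter).
ISO: 500 → 640 → 800 → 1000 → 1250 → 1600 → 2000 → 2500 → 3200 — 2 2/3 stops higher (brighter).
Net change so far: 6 1/3 stops brighter. Offset with the aperture: f/1.4 → f/1.6 → f/1.8 → f/2 → f/2.2 → f/2.5 → f/2.8 → f/3.2 → f/3.5 → f/4 → f/4.5 → f/5 → f/5.6 → f/6.3 → f/7.1 → f/8 → f/9 → f/10 → f/11 → f/13.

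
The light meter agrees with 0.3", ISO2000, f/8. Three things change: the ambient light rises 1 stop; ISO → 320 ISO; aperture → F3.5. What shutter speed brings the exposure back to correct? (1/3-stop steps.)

1/5s

Scene light: 1 stop brighter.
ISO: 2000 → 1600 → 1250 → 1000 → 800 → 640 → 500 → 400 → 320 — 2 2/3 stops dropped (darker).
Aperture: f/8 → f/7.1 → f/6.3 → f/5.6 → f/5 → f/4.5 → f/4 → f/3.5 — 2 1/3 stops opened up (brighter).
Net so far: 2/3 stop brighter. Shutter speed: 0.3 → 1/4 → 1/5.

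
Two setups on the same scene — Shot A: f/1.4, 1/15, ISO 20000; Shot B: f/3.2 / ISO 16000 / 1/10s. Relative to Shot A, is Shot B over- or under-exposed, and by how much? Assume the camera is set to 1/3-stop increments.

Aperture: f/1.4 → f/1.6 → f/1.8 → f/2 → f/2.2 → f/2.5 → f/2.8 → f/3.2 — 2 1/3 stops narrower (darker).
Shutter speed: 1/15 → 1/13 → 1/10 — 2/3 stop slower (brighter).
ISO: 20000 → 16000 — 1/3 stop dropped (darker).
Net: −2 1/3 +2/3 −1/3 = −2 stops.

2 stops darker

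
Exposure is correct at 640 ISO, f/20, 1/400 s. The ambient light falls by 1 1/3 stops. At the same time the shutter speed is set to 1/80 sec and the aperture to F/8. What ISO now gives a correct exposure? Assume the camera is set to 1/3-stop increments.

ISO 50

Scene light: 1 1/3 stops darker.
Shutter speed: 1/400 → 1/320 → 1/250 → 1/200 → 1/160 → 1/125 → 1/100 → 1/80 — 2 1/3 stops slower (brighter).
Aperture: f/20 → f/18 → f/16 → f/14 → f/13 → f/11 → f/10 → f/9 → f/8 — 2 2/3 stops wider (brighter).
Net so far: 3 2/3 stops brighter. ISO: 640 → 500 → 400 → 320 → 250 → 200 → 160 → 125 → 100 → 80 → 64 → 50.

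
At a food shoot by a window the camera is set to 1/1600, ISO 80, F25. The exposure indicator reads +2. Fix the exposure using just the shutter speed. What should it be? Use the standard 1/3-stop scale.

1/6400s

Overexposed by 2 stops → need 2 stops darker.
Shutter speed: 1/1600 → 1/2000 → 1/2500 → 1/3200 → 1/4000 → 1/5000 → 1/6400.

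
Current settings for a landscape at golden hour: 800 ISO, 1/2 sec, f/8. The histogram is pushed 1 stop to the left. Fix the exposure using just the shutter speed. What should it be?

1 s

Underexposed by 1 stop → need 1 stop brighter.
Shutter speed: 1/2 → 1.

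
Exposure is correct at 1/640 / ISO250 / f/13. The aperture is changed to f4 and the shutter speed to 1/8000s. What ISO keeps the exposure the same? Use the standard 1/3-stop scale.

ISO 320

Aperture: f/13 → f/11 → f/10 → f/9 → f/8 → f/7.1 → f/6.3 → f/5.6 → f/5 → f/4.5 → f/4 — 3 1/3 stops larger aperture (brighter).
Shutter speed: 1/640 → 1/800 → 1/1000 → 1/1250 → 1/1600 → 1/2000 → 1/2500 → 1/3200 → 1/4000 → 1/5000 → 1/6400 → 1/8000 — 3 2/3 stops faster (darker).
Net change so far: 1/3 stop darker. Offset with the ISO: 250 → 320.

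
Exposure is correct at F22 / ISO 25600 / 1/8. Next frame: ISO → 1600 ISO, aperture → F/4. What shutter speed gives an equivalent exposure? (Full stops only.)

ISO: 25600 → 12800 → 6400 → 3200 → 1600 — 4 stops lower (darker).
Aperture: f/22 → f/16 → f/11 → f/8 → f/5.6 → f/4 — 5 stops wider (brighter).
Net change so far: 1 stop brighter. Offset with the shutter speed: 1/8 → 1/15.

1/15s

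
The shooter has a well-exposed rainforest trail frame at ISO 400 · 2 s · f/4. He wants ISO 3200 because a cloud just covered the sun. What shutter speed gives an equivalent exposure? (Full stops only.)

ISO: 400 → 800 → 1600 → 3200 — 3 stops higher (brighter).
Need 3 stops darker from the shutter speed: 2 → 1 → 1/2 → 1/4.

1/4s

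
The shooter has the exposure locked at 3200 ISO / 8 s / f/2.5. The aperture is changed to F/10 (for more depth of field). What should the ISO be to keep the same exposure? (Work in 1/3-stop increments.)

Aperture: f/2.5 → f/2.8 → f/3.2 → f/3.5 → f/4 → f/4.5 → f/5 → f/5.6 → f/6.3 → f/7.1 → f/8 → f/9 → f/10 — 4 stops smaller aperture (darker).
Need 4 stops brighter from the ISO: 3200 → 4000 → 5000 → 6400 → 8000 → 10000 → 12800 → 16000 → 20000 → 25600 → 32000 → 40000 → 51200.

ISO 51200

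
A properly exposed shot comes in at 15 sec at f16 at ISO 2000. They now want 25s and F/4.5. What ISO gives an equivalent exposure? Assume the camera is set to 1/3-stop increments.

ISO 100

Shutter speed: 15 → 20 → 25 — 2/3 stop slower (brighter).
Aperture: f/16 → f/14 → f/13 → f/11 → f/10 → f/9 → f/8 → f/7.1 → f/6.3 → f/5.6 → f/5 → f/4.5 — 3 2/3 stops larger aperture (brighter).
Net change so far: 4 1/3 stops brighter. Offset with the ISO: 2000 → 1600 → 1250 → 1000 → 800 → 640 → 500 → 400 → 320 → 250 → 200 → 160 → 125 → 100.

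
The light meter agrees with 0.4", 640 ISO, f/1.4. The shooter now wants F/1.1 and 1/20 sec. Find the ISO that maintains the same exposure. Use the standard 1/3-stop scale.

Aperture: f/1.4 → f/1.2 → f/1.1 — 2/3 stop larger aperture (brighter).
Shutter speed: 0.4 → 0.3 → 1/4 → 1/5 → 1/6 → 1/8 → 1/10 → 1/13 → 1/15 → 1/20 — 3 stops shorter (darker).
Net change so far: 2 1/3 stops darker. Offset with the ISO: 640 → 800 → 1000 → 1250 → 1600 → 2000 → 2500 → 3200.

ISO 3200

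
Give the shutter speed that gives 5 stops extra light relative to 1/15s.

Shutter speed: 1/15 → 1/8 → 1/4 → 1/2 → 1 → 2 — 5 stops slower (brighter).

2 s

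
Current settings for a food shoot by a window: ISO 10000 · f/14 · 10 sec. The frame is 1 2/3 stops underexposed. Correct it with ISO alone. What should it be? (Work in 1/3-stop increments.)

Underexposed by 1 2/3 stops → need 1 2/3 stops brighter.
ISO: 10000 → 12800 → 16000 → 20000 → 25600 → 32000.

ISO 32000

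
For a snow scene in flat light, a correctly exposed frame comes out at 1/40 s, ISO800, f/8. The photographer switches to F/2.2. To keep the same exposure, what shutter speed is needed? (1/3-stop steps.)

Aperture: f/8 → f/7.1 → f/6.3 → f/5.6 → f/5 → f/4.5 → f/4 → f/3.5 → f/3.2 → f/2.8 → f/2.5 → f/2.2 — 3 2/3 stops opened up (brighter).
Need 3 2/3 stops darker from the shutter speed: 1/40 → 1/50 → 1/60 → 1/80 → 1/100 → 1/125 → 1/160 → 1/200 → 1/250 → 1/320 → 1/400 → 1/500.

1/500s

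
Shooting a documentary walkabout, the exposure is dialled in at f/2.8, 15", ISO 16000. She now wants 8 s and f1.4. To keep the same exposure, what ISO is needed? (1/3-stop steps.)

ISO 8000

Shutter speed: 15 → 13 → 10 → 8 — 1 stop shorter (darker).
Aperture: f/2.8 → f/2.5 → f/2.2 → f/2 → f/1.8 → f/1.6 → f/1.4 — 2 stops wider (brighter).
Net change so far: 1 stop brighter. Offset with the ISO: 16000 → 12800 → 10000 → 8000.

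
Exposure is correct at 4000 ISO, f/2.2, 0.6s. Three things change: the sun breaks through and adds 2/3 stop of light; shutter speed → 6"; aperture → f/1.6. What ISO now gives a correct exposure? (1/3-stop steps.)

Scene light: 2/3 stop brighter.
Shutter speed: 0.6 → 0.8 → 1 → 1.3 → 1.6 → 2 → 2.5 → 3.2 → 4 → 5 → 6 — 3 1/3 stops longer (brighter).
Aperture: f/2.2 → f/2 → f/1.8 → f/1.6 — 1 stop wider (brighter).
Net so far: 5 stops brighter. ISO: 4000 → 3200 → 2500 → 2000 → 1600 → 1250 → 1000 → 800 → 640 → 500 → 400 → 320 → 250 → 200 → 160 → 125.

ISO 125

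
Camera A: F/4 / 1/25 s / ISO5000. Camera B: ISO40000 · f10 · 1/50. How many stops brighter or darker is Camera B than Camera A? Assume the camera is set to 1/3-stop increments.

Aperture: f/4 → f/4.5 → f/5 → f/5.6 → f/6.3 → f/7.1 → f/8 → f/9 → f/10 — 2 2/3 stops narrower (darker).
Shutter speed: 1/25 → 1/30 → 1/40 → 1/50 — 1 stop shorter (darker).
ISO: 5000 → 6400 → 8000 → 10000 → 12800 → 16000 → 20000 → 25600 → 32000 → 40000 — 3 stops higher (brighter).
Net: −2 2/3 −1 +3 = −2/3 stops.

2/3 stop darker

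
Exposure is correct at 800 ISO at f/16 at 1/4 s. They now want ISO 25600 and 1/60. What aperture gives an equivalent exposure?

ISO: 800 → 1600 → 3200 → 6400 → 12800 → 25600 — 5 stops raised (brighter).
Shutter speed: 1/4 → 1/8 → 1/15 → 1/30 → 1/60 — 4 stops faster (darker).
Net change so far: 1 stop brighter. Offset with the aperture: f/16 → f/22.

f/22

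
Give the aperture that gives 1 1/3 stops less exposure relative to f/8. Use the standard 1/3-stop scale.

f/13

Aperture: f/8 → f/9 → f/10 → f/11 → f/13 — 1 1/3 stops stopped down (darker).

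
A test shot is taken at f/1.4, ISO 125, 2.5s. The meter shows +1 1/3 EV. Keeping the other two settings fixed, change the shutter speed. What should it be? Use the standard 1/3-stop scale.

1 s

Overexposed by 1 1/3 stops → need 1 1/3 stops darker.
Shutter speed: 2.5 → 2 → 1.6 → 1.3 → 1.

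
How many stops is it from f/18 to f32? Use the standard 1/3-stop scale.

f/18 → f/20 → f/22 → f/25 → f/29 → f/32 — count the steps: 5 third-stops = 1 2/3 stops.

1 2/3 stops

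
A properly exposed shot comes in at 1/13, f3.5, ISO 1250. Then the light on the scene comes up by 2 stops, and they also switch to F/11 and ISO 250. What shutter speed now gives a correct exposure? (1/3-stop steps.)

Scene light: 2 stops brighter.
Aperture: f/3.5 → f/4 → f/4.5 → f/5 → f/5.6 → f/6.3 → f/7.1 → f/8 → f/9 → f/10 → f/11 — 3 1/3 stops narrower (darker).
ISO: 1250 → 1000 → 800 → 640 → 500 → 400 → 320 → 250 — 2 1/3 stops dropped (darker).
Net so far: 3 2/3 stops darker. Shutter speed: 1/13 → 1/10 → 1/8 → 1/6 → 1/5 → 1/4 → 0.3 → 0.4 → 0.5 → 0.6 → 0.8 → 1.

1 s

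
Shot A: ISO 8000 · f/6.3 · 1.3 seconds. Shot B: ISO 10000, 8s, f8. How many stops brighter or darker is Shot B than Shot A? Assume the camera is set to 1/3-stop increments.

Aperture: f/6.3 → f/7.1 → f/8 — 2/3 stop smaller aperture (darker).
Shutter speed: 1.3 → 1.6 → 2 → 2.5 → 3.2 → 4 → 5 → 6 → 8 — 2 2/3 stops slower (brighter).
ISO: 8000 → 10000 — 1/3 stop raised (brighter).
Net: −2/3 +2 2/3 +1/3 = +2 1/3 stops.

2 1/3 stops brighter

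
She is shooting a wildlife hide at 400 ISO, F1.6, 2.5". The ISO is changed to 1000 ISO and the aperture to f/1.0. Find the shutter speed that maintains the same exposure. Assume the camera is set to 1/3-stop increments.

ISO: 400 → 500 → 640 → 800 → 1000 — 1 1/3 stops higher (brighter).
Aperture: f/1.6 → f/1.4 → f/1.2 → f/1.1 → f/1.0 — 1 1/3 stops opened up (brighter).
Net change so far: 2 2/3 stops brighter. Offset with the shutter speed: 2.5 → 2 → 1.6 → 1.3 → 1 → 0.8 → 0.6 → 0.5 → 0.4.

0.4 s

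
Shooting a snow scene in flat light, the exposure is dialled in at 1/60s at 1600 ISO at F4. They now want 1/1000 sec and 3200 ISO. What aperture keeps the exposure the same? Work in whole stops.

Shutter speed: 1/60 → 1/125 → 1/250 → 1/500 → 1/1000 — 4 stops faster (darker).
ISO: 1600 → 3200 — 1 stop raised (brighter).
Net change so far: 3 stops darker. Offset with the aperture: f/4 → f/2.8 → f/2 → f/1.4.

f/1.4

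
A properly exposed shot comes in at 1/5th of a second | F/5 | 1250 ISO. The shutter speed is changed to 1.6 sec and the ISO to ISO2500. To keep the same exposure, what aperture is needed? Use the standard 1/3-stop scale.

f/20

Shutter speed: 1/5 → 1/4 → 0.3 → 0.4 → 0.5 → 0.6 → 0.8 → 1 → 1.3 → 1.6 — 3 stops slower (brighter).
ISO: 1250 → 1600 → 2000 → 2500 — 1 stop higher (brighter).
Net change so far: 4 stops brighter. Offset with the aperture: f/5 → f/5.6 → f/6.3 → f/7.1 → f/8 → f/9 → f/10 → f/11 → f/13 → f/14 → f/16 → f/18 → f/20.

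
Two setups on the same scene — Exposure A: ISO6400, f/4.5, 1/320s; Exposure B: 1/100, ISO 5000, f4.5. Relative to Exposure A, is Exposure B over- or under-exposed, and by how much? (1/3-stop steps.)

Aperture: unchanged.
Shutter speed: 1/320 → 1/250 → 1/200 → 1/160 → 1/125 → 1/100 — 1 2/3 stops slower (brighter).
ISO: 6400 → 5000 — 1/3 stop dropped (darker).
Net: +1 2/3 −1/3 = +1 1/3 stops.

1 1/3 stops brighter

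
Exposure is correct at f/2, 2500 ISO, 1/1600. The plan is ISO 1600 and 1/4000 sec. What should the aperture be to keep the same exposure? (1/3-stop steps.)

f/1.0

ISO: 2500 → 2000 → 1600 — 2/3 stop lower (darker).
Shutter speed: 1/1600 → 1/2000 → 1/2500 → 1/3200 → 1/4000 — 1 1/3 stops faster (darker).
Net change so far: 2 stops darker. Offset with the aperture: f/2 → f/1.8 → f/1.6 → f/1.4 → f/1.2 → f/1.1 → f/1.0.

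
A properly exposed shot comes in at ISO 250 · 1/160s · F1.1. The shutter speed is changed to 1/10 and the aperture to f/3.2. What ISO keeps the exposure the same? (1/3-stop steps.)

Shutter speed: 1/160 → 1/125 → 1/100 → 1/80 → 1/60 → 1/50 → 1/40 → 1/30 → 1/25 → 1/20 → 1/15 → 1/13 → 1/10 — 4 stops slower (brighter).
Aperture: f/1.1 → f/1.2 → f/1.4 → f/1.6 → f/1.8 → f/2 → f/2.2 → f/2.5 → f/2.8 → f/3.2 — 3 stops smaller aperture (darker).
Net change so far: 1 stop brighter. Offset with the ISO: 250 → 200 → 160 → 125.

ISO 125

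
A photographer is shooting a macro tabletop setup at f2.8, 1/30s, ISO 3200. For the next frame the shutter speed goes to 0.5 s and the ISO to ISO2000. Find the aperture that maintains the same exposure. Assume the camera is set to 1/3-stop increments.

Shutter speed: 1/30 → 1/25 → 1/20 → 1/15 → 1/13 → 1/10 → 1/8 → 1/6 → 1/5 → 1/4 → 0.3 → 0.4 → 0.5 — 4 stops longer (brighter).
ISO: 3200 → 2500 → 2000 — 2/3 stop dropped (darker).
Net change so far: 3 1/3 stops brighter. Offset with the aperture: f/2.8 → f/3.2 → f/3.5 → f/4 → f/4.5 → f/5 → f/5.6 → f/6.3 → f/7.1 → f/8 → f/9.

f/9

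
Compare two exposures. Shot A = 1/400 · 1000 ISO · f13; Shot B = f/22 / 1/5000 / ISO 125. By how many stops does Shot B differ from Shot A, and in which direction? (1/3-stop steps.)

8 1/3 stops darker

Aperture: f/13 → f/14 → f/16 → f/18 → f/20 → f/22 — 1 2/3 stops smaller aperture (darker).
Shutter speed: 1/400 → 1/500 → 1/640 → 1/800 → 1/1000 → 1/1250 → 1/1600 → 1/2000 → 1/2500 → 1/3200 → 1/4000 → 1/5000 — 3 2/3 stops shorter (darker).
ISO: 1000 → 800 → 640 → 500 → 400 → 320 → 250 → 200 → 160 → 125 — 3 stops dropped (darker).
Net: −1 2/3 −3 2/3 −3 = −8 1/3 stops.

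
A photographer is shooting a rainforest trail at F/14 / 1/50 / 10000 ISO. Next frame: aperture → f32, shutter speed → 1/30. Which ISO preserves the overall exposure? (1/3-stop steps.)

Aperture: f/14 → f/16 → f/18 → f/20 → f/22 → f/25 → f/29 → f/32 — 2 1/3 stops narrower (darker).
Shutter speed: 1/50 → 1/40 → 1/30 — 2/3 stop slower (brighter).
Net change so far: 1 2/3 stops darker. Offset with the ISO: 10000 → 12800 → 16000 → 20000 → 25600 → 32000.

ISO 32000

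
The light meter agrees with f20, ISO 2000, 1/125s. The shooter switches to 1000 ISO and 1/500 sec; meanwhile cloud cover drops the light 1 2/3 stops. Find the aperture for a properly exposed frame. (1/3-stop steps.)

Scene light: 1 2/3 stops darker.
ISO: 2000 → 1600 → 1250 → 1000 — 1 stop dropped (darker).
Shutter speed: 1/125 → 1/160 → 1/200 → 1/250 → 1/320 → 1/400 → 1/500 — 2 stops shorter (darker).
Net so far: 4 2/3 stops darker. Aperture: f/20 → f/18 → f/16 → f/14 → f/13 → f/11 → f/10 → f/9 → f/8 → f/7.1 → f/6.3 → f/5.6 → f/5 → f/4.5 → f/4.

f/4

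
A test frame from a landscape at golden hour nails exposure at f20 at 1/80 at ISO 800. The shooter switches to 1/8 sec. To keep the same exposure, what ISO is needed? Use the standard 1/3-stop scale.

Shutter speed: 1/80 → 1/60 → 1/50 → 1/40 → 1/30 → 1/25 → 1/20 → 1/15 → 1/13 → 1/10 → 1/8 — 3 1/3 stops slower (brighter).
Need 3 1/3 stops darker from the ISO: 800 → 640 → 500 → 400 → 320 → 250 → 200 → 160 → 125 → 100 → 80.

ISO 80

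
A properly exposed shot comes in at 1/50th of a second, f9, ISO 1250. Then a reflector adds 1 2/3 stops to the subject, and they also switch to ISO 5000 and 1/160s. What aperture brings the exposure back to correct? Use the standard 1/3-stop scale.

f/18

Scene light: 1 2/3 stops brighter.
ISO: 1250 → 1600 → 2000 → 2500 → 3200 → 4000 → 5000 — 2 stops higher (brighter).
Shutter speed: 1/50 → 1/60 → 1/80 → 1/100 → 1/125 → 1/160 — 1 2/3 stops shorter (darker).
Net so far: 2 stops brighter. Aperture: f/9 → f/10 → f/11 → f/13 → f/14 → f/16 → f/18.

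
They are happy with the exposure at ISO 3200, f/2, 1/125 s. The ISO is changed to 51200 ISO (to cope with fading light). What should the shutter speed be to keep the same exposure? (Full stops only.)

ISO: 3200 → 6400 → 12800 → 25600 → 51200 — 4 stops higher (brighter).
Need 4 stops darker from the shutter speed: 1/125 → 1/250 → 1/500 → 1/1000 → 1/2000.

1/2000s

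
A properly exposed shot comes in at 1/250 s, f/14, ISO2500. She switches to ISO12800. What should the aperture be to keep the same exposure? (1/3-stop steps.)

ISO: 2500 → 3200 → 4000 → 5000 → 6400 → 8000 → 10000 → 12800 — 2 1/3 stops higher (brighter).
Need 2 1/3 stops darker from the aperture: f/14 → f/16 → f/18 → f/20 → f/22 → f/25 → f/29 → f/32.

f/32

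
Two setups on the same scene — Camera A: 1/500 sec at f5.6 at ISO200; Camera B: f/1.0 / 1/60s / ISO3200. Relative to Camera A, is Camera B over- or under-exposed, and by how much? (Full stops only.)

Aperture: f/5.6 → f/4 → f/2.8 → f/2 → f/1.4 → f/1.0 — 5 stops opened up (brighter).
Shutter speed: 1/500 → 1/250 → 1/125 → 1/60 — 3 stops longer (brighter).
ISO: 200 → 400 → 800 → 1600 → 3200 — 4 stops raised (brighter).
Net: +5 +3 +4 = +12 stops.

12 stops brighter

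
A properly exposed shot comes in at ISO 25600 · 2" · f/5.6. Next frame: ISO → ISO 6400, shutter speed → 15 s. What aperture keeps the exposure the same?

ISO: 25600 → 12800 → 6400 — 2 stops lower (darker).
Shutter speed: 2 → 4 → 8 → 15 — 3 stops longer (brighter).
Net change so far: 1 stop brighter. Offset with the aperture: f/5.6 → f/8.

f/8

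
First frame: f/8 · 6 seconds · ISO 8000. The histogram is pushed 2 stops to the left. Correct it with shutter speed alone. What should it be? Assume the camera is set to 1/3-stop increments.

Underexposed by 2 stops → need 2 stops brighter.
Shutter speed: 6 → 8 → 10 → 13 → 15 → 20 → 25.

25 s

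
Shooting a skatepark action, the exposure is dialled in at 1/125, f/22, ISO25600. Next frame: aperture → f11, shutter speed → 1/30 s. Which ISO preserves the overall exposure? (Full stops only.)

ISO 1600

Aperture: f/22 → f/16 → f/11 — 2 stops wider (brighter).
Shutter speed: 1/125 → 1/60 → 1/30 — 2 stops slower (brighter).
Net change so far: 4 stops brighter. Offset with the ISO: 25600 → 12800 → 6400 → 3200 → 1600.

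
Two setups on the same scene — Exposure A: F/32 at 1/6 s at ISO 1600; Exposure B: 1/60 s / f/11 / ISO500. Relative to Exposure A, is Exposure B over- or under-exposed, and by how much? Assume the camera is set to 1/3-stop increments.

Aperture: f/32 → f/29 → f/25 → f/22 → f/20 → f/18 → f/16 → f/14 → f/13 → f/11 — 3 stops larger aperture (brighter).
Shutter speed: 1/6 → 1/8 → 1/10 → 1/13 → 1/15 → 1/20 → 1/25 → 1/30 → 1/40 → 1/50 → 1/60 — 3 1/3 stops faster (darker).
ISO: 1600 → 1250 → 1000 → 800 → 640 → 500 — 1 2/3 stops lower (darker).
Net: +3 −3 1/3 −1 2/3 = −2 stops.

2 stops darker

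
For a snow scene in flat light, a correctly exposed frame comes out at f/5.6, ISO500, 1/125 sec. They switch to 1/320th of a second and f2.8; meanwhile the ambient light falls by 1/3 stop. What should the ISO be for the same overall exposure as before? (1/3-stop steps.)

ISO 400

Scene light: 1/3 stop darker.
Shutter speed: 1/125 → 1/160 → 1/200 → 1/250 → 1/320 — 1 1/3 stops faster (darker).
Aperture: f/5.6 → f/5 → f/4.5 → f/4 → f/3.5 → f/3.2 → f/2.8 — 2 stops opened up (brighter).
Net so far: 1/3 stop brighter. ISO: 500 → 400.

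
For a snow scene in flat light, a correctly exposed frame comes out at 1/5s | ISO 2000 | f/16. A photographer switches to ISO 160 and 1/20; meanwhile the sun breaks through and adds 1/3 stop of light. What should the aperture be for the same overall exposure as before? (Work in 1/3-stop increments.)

Scene light: 1/3 stop brighter.
ISO: 2000 → 1600 → 1250 → 1000 → 800 → 640 → 500 → 400 → 320 → 250 → 200 → 160 — 3 2/3 stops dropped (darker).
Shutter speed: 1/5 → 1/6 → 1/8 → 1/10 → 1/13 → 1/15 → 1/20 — 2 stops faster (darker).
Net so far: 5 1/3 stops darker. Aperture: f/16 → f/14 → f/13 → f/11 → f/10 → f/9 → f/8 → f/7.1 → f/6.3 → f/5.6 → f/5 → f/4.5 → f/4 → f/3.5 → f/3.2 → f/2.8 → f/2.5.

f/2.5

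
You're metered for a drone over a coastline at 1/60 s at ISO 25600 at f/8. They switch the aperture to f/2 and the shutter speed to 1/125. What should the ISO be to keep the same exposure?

ISO 3200

Aperture: f/8 → f/5.6 → f/4 → f/2.8 → f/2 — 4 stops larger aperture (brighter).
Shutter speed: 1/60 → 1/125 — 1 stop faster (darker).
Net change so far: 3 stops brighter. Offset with the ISO: 25600 → 12800 → 6400 → 3200.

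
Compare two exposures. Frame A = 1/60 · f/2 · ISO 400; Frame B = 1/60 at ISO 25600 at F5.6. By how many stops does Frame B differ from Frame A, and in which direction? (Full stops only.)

3 stops brighter

Aperture: f/2 → f/2.8 → f/4 → f/5.6 — 3 stops narrower (darker).
Shutter speed: unchanged.
ISO: 400 → 800 → 1600 → 3200 → 6400 → 12800 → 25600 — 6 stops raised (brighter).
Net: −3 +6 = +3 stops.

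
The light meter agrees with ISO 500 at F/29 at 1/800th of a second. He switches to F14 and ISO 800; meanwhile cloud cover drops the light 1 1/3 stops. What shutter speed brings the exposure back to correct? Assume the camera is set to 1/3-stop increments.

Scene light: 1 1/3 stops darker.
Aperture: f/29 → f/25 → f/22 → f/20 → f/18 → f/16 → f/14 — 2 stops larger aperture (brighter).
ISO: 500 → 640 → 800 — 2/3 stop higher (brighter).
Net so far: 1 1/3 stops brighter. Shutter speed: 1/800 → 1/1000 → 1/1250 → 1/1600 → 1/2000.

1/2000s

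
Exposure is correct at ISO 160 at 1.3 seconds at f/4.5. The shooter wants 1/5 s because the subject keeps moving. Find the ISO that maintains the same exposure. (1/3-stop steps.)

ISO 1000

Shutter speed: 1.3 → 1 → 0.8 → 0.6 → 0.5 → 0.4 → 0.3 → 1/4 → 1/5 — 2 2/3 stops faster (darker).
Need 2 2/3 stops brighter from the ISO: 160 → 200 → 250 → 320 → 400 → 500 → 640 → 800 → 1000.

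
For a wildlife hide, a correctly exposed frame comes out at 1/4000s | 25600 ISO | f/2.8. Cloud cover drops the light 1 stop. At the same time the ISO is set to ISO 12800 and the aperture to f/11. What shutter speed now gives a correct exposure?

1/60s

Scene light: 1 stop darker.
ISO: 25600 → 12800 — 1 stop dropped (darker).
Aperture: f/2.8 → f/4 → f/5.6 → f/8 → f/11 — 4 stops stopped down (darker).
Net so far: 6 stops darker. Shutter speed: 1/4000 → 1/2000 → 1/1000 → 1/500 → 1/250 → 1/125 → 1/60.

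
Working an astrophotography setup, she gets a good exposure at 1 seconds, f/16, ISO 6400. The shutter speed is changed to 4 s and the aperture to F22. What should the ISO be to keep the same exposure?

ISO 3200

Shutter speed: 1 → 2 → 4 — 2 stops slower (brighter).
Aperture: f/16 → f/22 — 1 stop narrower (darker).
Net change so far: 1 stop brighter. Offset with the ISO: 6400 → 3200.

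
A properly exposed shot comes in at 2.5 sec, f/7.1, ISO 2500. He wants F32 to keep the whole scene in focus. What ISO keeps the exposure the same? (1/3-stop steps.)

ISO 51200

Aperture: f/7.1 → f/8 → f/9 → f/10 → f/11 → f/13 → f/14 → f/16 → f/18 → f/20 → f/22 → f/25 → f/29 → f/32 — 4 1/3 stops stopped down (darker).
Need 4 1/3 stops brighter from the ISO: 2500 → 3200 → 4000 → 5000 → 6400 → 8000 → 10000 → 12800 → 16000 → 20000 → 25600 → 32000 → 40000 → 51200.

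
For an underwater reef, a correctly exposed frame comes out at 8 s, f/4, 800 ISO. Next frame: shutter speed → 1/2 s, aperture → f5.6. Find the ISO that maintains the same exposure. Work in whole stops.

ISO 25600

Shutter speed: 8 → 4 → 2 → 1 → 1/2 — 4 stops faster (darker).
Aperture: f/4 → f/5.6 — 1 stop smaller aperture (darker).
Net change so far: 5 stops darker. Offset with the ISO: 800 → 1600 → 3200 → 6400 → 12800 → 25600.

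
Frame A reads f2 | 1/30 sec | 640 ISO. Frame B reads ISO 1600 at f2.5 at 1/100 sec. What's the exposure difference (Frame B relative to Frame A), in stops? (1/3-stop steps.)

1 stop darker

Aperture: f/2 → f/2.2 → f/2.5 — 2/3 stop stopped down (darker).
Shutter speed: 1/30 → 1/40 → 1/50 → 1/60 → 1/80 → 1/100 — 1 2/3 stops faster (darker).
ISO: 640 → 800 → 1000 → 1250 → 1600 — 1 1/3 stops raised (brighter).
Net: −2/3 −1 2/3 +1 1/3 = −1 stop.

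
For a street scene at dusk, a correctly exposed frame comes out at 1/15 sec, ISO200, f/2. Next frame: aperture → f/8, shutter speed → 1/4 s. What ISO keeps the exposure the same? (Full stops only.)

Aperture: f/2 → f/2.8 → f/4 → f/5.6 → f/8 — 4 stops stopped down (darker).
Shutter speed: 1/15 → 1/8 → 1/4 — 2 stops longer (brighter).
Net change so far: 2 stops darker. Offset with the ISO: 200 → 400 → 800.

ISO 800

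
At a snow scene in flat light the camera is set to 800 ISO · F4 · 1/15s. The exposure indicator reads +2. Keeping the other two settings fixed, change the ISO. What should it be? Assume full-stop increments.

Overexposed by 2 stops → need 2 stops darker.
ISO: 800 → 400 → 200.

ISO 200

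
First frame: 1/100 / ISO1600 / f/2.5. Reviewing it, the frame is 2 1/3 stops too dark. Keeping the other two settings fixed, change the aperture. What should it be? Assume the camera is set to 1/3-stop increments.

Underexposed by 2 1/3 stops → need 2 1/3 stops brighter.
Aperture: f/2.5 → f/2.2 → f/2 → f/1.8 → f/1.6 → f/1.4 → f/1.2 → f/1.1.

f/1.1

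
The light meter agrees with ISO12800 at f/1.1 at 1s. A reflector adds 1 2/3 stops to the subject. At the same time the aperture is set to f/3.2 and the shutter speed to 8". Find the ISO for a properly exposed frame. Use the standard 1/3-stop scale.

Scene light: 1 2/3 stops brighter.
Aperture: f/1.1 → f/1.2 → f/1.4 → f/1.6 → f/1.8 → f/2 → f/2.2 → f/2.5 → f/2.8 → f/3.2 — 3 stops stopped down (darker).
Shutter speed: 1 → 1.3 → 1.6 → 2 → 2.5 → 3.2 → 4 → 5 → 6 → 8 — 3 stops slower (brighter).
Net so far: 1 2/3 stops brighter. ISO: 12800 → 10000 → 8000 → 6400 → 5000 → 4000.

ISO 4000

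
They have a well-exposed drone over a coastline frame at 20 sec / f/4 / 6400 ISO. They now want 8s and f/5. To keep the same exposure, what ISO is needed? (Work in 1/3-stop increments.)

ISO 25600

Shutter speed: 20 → 15 → 13 → 10 → 8 — 1 1/3 stops faster (darker).
Aperture: f/4 → f/4.5 → f/5 — 2/3 stop smaller aperture (darker).
Net change so far: 2 stops darker. Offset with the ISO: 6400 → 8000 → 10000 → 12800 → 16000 → 20000 → 25600.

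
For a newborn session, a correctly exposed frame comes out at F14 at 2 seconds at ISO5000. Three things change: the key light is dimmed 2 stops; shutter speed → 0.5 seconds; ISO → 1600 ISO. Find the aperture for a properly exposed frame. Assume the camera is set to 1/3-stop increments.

f/2

Scene light: 2 stops darker.
Shutter speed: 2 → 1.6 → 1.3 → 1 → 0.8 → 0.6 → 0.5 — 2 stops shorter (darker).
ISO: 5000 → 4000 → 3200 → 2500 → 2000 → 1600 — 1 2/3 stops dropped (darker).
Net so far: 5 2/3 stops darker. Aperture: f/14 → f/13 → f/11 → f/10 → f/9 → f/8 → f/7.1 → f/6.3 → f/5.6 → f/5 → f/4.5 → f/4 → f/3.5 → f/3.2 → f/2.8 → f/2.5 → f/2.2 → f/2.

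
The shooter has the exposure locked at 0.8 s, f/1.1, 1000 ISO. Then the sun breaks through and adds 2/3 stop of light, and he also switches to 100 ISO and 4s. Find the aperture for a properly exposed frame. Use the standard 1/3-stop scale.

Scene light: 2/3 stop brighter.
ISO: 1000 → 800 → 640 → 500 → 400 → 320 → 250 → 200 → 160 → 125 → 100 — 3 1/3 stops lower (darker).
Shutter speed: 0.8 → 1 → 1.3 → 1.6 → 2 → 2.5 → 3.2 → 4 — 2 1/3 stops longer (brighter).
Net so far: 1/3 stop darker. Aperture: f/1.1 → f/1.0.

f/1.0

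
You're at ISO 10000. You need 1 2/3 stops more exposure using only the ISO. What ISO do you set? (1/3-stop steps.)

ISO 32000

ISO: 10000 → 12800 → 16000 → 20000 → 25600 → 32000 — 1 2/3 stops raised (brighter).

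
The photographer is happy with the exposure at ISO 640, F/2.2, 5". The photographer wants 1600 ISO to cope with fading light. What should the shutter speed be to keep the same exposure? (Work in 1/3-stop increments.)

2 s

ISO: 640 → 800 → 1000 → 1250 → 1600 — 1 1/3 stops higher (brighter).
Need 1 1/3 stops darker from the shutter speed: 5 → 4 → 3.2 → 2.5 → 2.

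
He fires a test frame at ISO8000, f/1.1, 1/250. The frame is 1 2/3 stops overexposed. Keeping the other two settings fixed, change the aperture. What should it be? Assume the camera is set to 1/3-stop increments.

f/2

Overexposed by 1 2/3 stops → need 1 2/3 stops darker.
Aperture: f/1.1 → f/1.2 → f/1.4 → f/1.6 → f/1.8 → f/2.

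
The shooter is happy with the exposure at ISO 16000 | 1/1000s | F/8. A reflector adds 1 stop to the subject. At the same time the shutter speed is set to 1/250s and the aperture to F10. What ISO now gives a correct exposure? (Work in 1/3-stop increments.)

Scene light: 1 stop brighter.
Shutter speed: 1/1000 → 1/800 → 1/640 → 1/500 → 1/400 → 1/320 → 1/250 — 2 stops slower (brighter).
Aperture: f/8 → f/9 → f/10 — 2/3 stop smaller aperture (darker).
Net so far: 2 1/3 stops brighter. ISO: 16000 → 12800 → 10000 → 8000 → 6400 → 5000 → 4000 → 3200.

ISO 3200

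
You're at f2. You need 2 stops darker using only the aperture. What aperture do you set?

Aperture: f/2 → f/2.8 → f/4 — 2 stops smaller aperture (darker).

f/4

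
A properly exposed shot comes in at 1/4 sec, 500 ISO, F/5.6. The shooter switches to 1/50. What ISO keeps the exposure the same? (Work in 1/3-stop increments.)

ISO 6400

Shutter speed: 1/4 → 1/5 → 1/6 → 1/8 → 1/10 → 1/13 → 1/15 → 1/20 → 1/25 → 1/30 → 1/40 → 1/50 — 3 2/3 stops faster (darker).
Need 3 2/3 stops brighter from the ISO: 500 → 640 → 800 → 1000 → 1250 → 1600 → 2000 → 2500 → 3200 → 4000 → 5000 → 6400.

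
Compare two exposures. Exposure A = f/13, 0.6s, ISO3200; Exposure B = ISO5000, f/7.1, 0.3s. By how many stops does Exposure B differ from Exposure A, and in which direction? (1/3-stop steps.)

1 1/3 stops brighter

Aperture: f/13 → f/11 → f/10 → f/9 → f/8 → f/7.1 — 1 2/3 stops opened up (brighter).
Shutter speed: 0.6 → 0.5 → 0.4 → 0.3 — 1 stop shorter (darker).
ISO: 3200 → 4000 → 5000 — 2/3 stop raised (brighter).
Net: +1 2/3 −1 +2/3 = +1 1/3 stops.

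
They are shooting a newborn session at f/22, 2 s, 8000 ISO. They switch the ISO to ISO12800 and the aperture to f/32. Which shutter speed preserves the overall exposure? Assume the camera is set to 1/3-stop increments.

ISO: 8000 → 10000 → 12800 — 2/3 stop raised (brighter).
Aperture: f/22 → f/25 → f/29 → f/32 — 1 stop smaller aperture (darker).
Net change so far: 1/3 stop darker. Offset with the shutter speed: 2 → 2.5.

2.5 s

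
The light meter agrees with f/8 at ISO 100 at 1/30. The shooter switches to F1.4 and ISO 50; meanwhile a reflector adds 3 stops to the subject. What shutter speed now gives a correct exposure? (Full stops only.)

Scene light: 3 stops brighter.
Aperture: f/8 → f/5.6 → f/4 → f/2.8 → f/2 → f/1.4 — 5 stops opened up (brighter).
ISO: 100 → 50 — 1 stop lower (darker).
Net so far: 7 stops brighter. Shutter speed: 1/30 → 1/60 → 1/125 → 1/250 → 1/500 → 1/1000 → 1/2000 → 1/4000.

1/4000s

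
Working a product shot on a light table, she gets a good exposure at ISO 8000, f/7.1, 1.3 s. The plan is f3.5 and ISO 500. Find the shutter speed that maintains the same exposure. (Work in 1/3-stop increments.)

5 s

Aperture: f/7.1 → f/6.3 → f/5.6 → f/5 → f/4.5 → f/4 → f/3.5 — 2 stops larger aperture (brighter).
ISO: 8000 → 6400 → 5000 → 4000 → 3200 → 2500 → 2000 → 1600 → 1250 → 1000 → 800 → 640 → 500 — 4 stops lower (darker).
Net change so far: 2 stops darker. Offset with the shutter speed: 1.3 → 1.6 → 2 → 2.5 → 3.2 → 4 → 5.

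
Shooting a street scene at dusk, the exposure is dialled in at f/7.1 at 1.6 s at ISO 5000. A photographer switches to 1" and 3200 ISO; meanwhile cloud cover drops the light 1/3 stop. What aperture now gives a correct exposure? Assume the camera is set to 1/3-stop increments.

f/4

Scene light: 1/3 stop darker.
Shutter speed: 1.6 → 1.3 → 1 — 2/3 stop faster (darker).
ISO: 5000 → 4000 → 3200 — 2/3 stop lower (darker).
Net so far: 1 2/3 stops darker. Aperture: f/7.1 → f/6.3 → f/5.6 → f/5 → f/4.5 → f/4.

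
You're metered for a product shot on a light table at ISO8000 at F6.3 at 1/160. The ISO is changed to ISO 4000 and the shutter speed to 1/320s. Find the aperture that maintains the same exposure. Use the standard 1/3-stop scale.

f/3.2

ISO: 8000 → 6400 → 5000 → 4000 — 1 stop dropped (darker).
Shutter speed: 1/160 → 1/200 → 1/250 → 1/320 — 1 stop shorter (darker).
Net change so far: 2 stops darker. Offset with the aperture: f/6.3 → f/5.6 → f/5 → f/4.5 → f/4 → f/3.5 → f/3.2.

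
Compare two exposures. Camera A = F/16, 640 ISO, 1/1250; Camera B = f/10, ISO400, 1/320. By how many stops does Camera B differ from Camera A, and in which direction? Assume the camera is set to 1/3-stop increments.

2 2/3 stops brighter

Aperture: f/16 → f/14 → f/13 → f/11 → f/10 — 1 1/3 stops wider (brighter).
Shutter speed: 1/1250 → 1/1000 → 1/800 → 1/640 → 1/500 → 1/400 → 1/320 — 2 stops longer (brighter).
ISO: 640 → 500 → 400 — 2/3 stop dropped (darker).
Net: +1 1/3 +2 −2/3 = +2 2/3 stops.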